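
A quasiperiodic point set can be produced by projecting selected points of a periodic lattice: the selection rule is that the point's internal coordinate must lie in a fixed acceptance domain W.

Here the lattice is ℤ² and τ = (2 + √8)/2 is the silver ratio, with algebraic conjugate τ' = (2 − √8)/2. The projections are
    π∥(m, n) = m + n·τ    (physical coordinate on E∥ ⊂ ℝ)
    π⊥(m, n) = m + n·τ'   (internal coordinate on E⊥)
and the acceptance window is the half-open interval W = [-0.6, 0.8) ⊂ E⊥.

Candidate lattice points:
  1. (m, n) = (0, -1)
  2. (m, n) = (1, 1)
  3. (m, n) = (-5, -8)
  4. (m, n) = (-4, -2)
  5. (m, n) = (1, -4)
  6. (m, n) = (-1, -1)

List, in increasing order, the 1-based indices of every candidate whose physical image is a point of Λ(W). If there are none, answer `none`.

1, 2, 6

Compute τ' = (2−√8)/2 = -0.41421, so π⊥(m,n) = m -0.41421·n.
candidate 1: (m,n)=(0,-1) → π∥ = 0-1·τ ≈ -2.41421, π⊥ = 0-1·τ' ≈ 0.41421 ∈ [-0.6, 0.8) ⇒ IN Λ
candidate 2: (m,n)=(1,1) → π∥ = 1+1·τ ≈ 3.41421, π⊥ = 1+1·τ' ≈ 0.58579 ∈ [-0.6, 0.8) ⇒ IN Λ
candidate 3: (m,n)=(-5,-8) → π∥ = -5-8·τ ≈ -24.31371, π⊥ = -5-8·τ' ≈ -1.68629 ∉ [-0.6, 0.8) ⇒ out
candidate 4: (m,n)=(-4,-2) → π∥ = -4-2·τ ≈ -8.82843, π⊥ = -4-2·τ' ≈ -3.17157 ∉ [-0.6, 0.8) ⇒ out
candidate 5: (m,n)=(1,-4) → π∥ = 1-4·τ ≈ -8.65685, π⊥ = 1-4·τ' ≈ 2.65685 ∉ [-0.6, 0.8) ⇒ out
candidate 6: (m,n)=(-1,-1) → π∥ = -1-1·τ ≈ -3.41421, π⊥ = -1-1·τ' ≈ -0.58579 ∈ [-0.6, 0.8) ⇒ IN Λ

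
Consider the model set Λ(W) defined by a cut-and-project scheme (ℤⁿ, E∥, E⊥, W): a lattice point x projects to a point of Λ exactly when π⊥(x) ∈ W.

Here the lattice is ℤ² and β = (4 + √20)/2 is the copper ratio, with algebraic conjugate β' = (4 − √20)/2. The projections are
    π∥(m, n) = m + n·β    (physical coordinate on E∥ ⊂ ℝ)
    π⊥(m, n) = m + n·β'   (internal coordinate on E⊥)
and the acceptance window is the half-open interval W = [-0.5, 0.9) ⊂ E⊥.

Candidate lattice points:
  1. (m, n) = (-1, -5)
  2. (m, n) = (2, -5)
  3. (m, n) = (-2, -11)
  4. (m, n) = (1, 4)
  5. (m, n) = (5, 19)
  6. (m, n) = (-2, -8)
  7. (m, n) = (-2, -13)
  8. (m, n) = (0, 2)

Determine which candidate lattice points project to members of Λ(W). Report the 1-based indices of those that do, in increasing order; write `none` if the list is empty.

1, 3, 4, 5, 6, 8

β' = (4−√20)/2 ≈ -0.23607.
[1] lift (-1,-5): star map gives 0.18034; window check -0.5 ≤ 0.18034 < 0.9 is true → IN Λ
[2] lift (2,-5): star map gives 3.18034; window check -0.5 ≤ 3.18034 < 0.9 is false → out
[3] lift (-2,-11): star map gives 0.59675; window check -0.5 ≤ 0.59675 < 0.9 is true → IN Λ
[4] lift (1,4): star map gives 0.05573; window check -0.5 ≤ 0.05573 < 0.9 is true → IN Λ
[5] lift (5,19): star map gives 0.51471; window check -0.5 ≤ 0.51471 < 0.9 is true → IN Λ
[6] lift (-2,-8): star map gives -0.11146; window check -0.5 ≤ -0.11146 < 0.9 is true → IN Λ
[7] lift (-2,-13): star map gives 1.06888; window check -0.5 ≤ 1.06888 < 0.9 is false → out
[8] lift (0,2): star map gives -0.47214; window check -0.5 ≤ -0.47214 < 0.9 is true → IN Λ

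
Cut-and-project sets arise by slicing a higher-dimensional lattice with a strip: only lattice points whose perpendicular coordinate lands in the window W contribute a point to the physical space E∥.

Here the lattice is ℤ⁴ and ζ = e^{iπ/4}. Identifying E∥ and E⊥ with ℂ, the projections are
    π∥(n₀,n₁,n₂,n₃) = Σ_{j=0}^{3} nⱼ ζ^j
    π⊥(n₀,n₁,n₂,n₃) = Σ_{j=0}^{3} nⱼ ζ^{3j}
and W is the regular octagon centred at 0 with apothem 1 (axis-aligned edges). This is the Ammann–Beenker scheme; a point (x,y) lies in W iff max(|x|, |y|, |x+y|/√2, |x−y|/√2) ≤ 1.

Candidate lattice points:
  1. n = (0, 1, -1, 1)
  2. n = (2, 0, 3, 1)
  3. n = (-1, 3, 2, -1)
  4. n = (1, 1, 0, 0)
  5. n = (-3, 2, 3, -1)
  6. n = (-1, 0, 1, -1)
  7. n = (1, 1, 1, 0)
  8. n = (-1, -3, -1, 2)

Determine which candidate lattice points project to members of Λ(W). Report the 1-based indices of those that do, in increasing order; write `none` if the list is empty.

With ζ = e^{iπ/4} the internal vectors are ζ^0,ζ^3,ζ^6,ζ^9.
#1 (0, 1, -1, 1): internal (0.00000, 2.41421); octagon support 2.41421 vs apothem 1 → ∉ W
#2 (2, 0, 3, 1): internal (2.70711, -2.29289); octagon support 3.53553 vs apothem 1 → ∉ W
#3 (-1, 3, 2, -1): internal (-3.82843, -0.58579); octagon support 3.82843 vs apothem 1 → ∉ W
#4 (1, 1, 0, 0): internal (0.29289, 0.70711); octagon support 0.70711 vs apothem 1 → ∈ W
#5 (-3, 2, 3, -1): internal (-5.12132, -2.29289); octagon support 5.24264 vs apothem 1 → ∉ W
#6 (-1, 0, 1, -1): internal (-1.70711, -1.70711); octagon support 2.41421 vs apothem 1 → ∉ W
#7 (1, 1, 1, 0): internal (0.29289, -0.29289); octagon support 0.41421 vs apothem 1 → ∈ W
#8 (-1, -3, -1, 2): internal (2.53553, 0.29289); octagon support 2.53553 vs apothem 1 → ∉ W

4, 7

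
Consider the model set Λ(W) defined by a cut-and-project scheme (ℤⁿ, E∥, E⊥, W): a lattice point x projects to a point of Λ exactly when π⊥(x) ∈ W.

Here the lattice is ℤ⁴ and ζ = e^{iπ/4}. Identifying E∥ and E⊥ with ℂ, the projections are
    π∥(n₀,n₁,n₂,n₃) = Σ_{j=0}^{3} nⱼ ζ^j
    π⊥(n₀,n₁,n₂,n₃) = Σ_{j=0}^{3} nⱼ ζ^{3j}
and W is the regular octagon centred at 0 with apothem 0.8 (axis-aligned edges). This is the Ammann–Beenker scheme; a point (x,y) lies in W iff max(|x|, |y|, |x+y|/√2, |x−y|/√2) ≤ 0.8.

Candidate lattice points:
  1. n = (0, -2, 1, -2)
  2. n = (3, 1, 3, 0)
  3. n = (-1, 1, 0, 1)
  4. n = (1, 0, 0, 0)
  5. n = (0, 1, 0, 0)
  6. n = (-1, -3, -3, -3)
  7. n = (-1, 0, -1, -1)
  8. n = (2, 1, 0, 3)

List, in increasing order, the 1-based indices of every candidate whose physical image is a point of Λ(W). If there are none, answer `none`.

π⊥(n) = n₀ + n₁ζ³ + n₂ζ⁶ + n₃ζ⁹ where ζ = e^{iπ/4}.
candidate 1: n = (0, -2, 1, -2) → π⊥ ≈ (+0.00000, -3.82843); max(|x|,|y|,|x±y|/√2) = 3.82843 > 0.8 ⇒ ∉ W
candidate 2: n = (3, 1, 3, 0) → π⊥ ≈ (+2.29289, -2.29289); max(|x|,|y|,|x±y|/√2) = 3.24264 > 0.8 ⇒ ∉ W
candidate 3: n = (-1, 1, 0, 1) → π⊥ ≈ (-1.00000, +1.41421); max(|x|,|y|,|x±y|/√2) = 1.70711 > 0.8 ⇒ ∉ W
candidate 4: n = (1, 0, 0, 0) → π⊥ ≈ (+1.00000, +0.00000); max(|x|,|y|,|x±y|/√2) = 1.00000 > 0.8 ⇒ ∉ W
candidate 5: n = (0, 1, 0, 0) → π⊥ ≈ (-0.70711, +0.70711); max(|x|,|y|,|x±y|/√2) = 1.00000 > 0.8 ⇒ ∉ W
candidate 6: n = (-1, -3, -3, -3) → π⊥ ≈ (-1.00000, -1.24264); max(|x|,|y|,|x±y|/√2) = 1.58579 > 0.8 ⇒ ∉ W
candidate 7: n = (-1, 0, -1, -1) → π⊥ ≈ (-1.70711, +0.29289); max(|x|,|y|,|x±y|/√2) = 1.70711 > 0.8 ⇒ ∉ W
candidate 8: n = (2, 1, 0, 3) → π⊥ ≈ (+3.41421, +2.82843); max(|x|,|y|,|x±y|/√2) = 4.41421 > 0.8 ⇒ ∉ W

none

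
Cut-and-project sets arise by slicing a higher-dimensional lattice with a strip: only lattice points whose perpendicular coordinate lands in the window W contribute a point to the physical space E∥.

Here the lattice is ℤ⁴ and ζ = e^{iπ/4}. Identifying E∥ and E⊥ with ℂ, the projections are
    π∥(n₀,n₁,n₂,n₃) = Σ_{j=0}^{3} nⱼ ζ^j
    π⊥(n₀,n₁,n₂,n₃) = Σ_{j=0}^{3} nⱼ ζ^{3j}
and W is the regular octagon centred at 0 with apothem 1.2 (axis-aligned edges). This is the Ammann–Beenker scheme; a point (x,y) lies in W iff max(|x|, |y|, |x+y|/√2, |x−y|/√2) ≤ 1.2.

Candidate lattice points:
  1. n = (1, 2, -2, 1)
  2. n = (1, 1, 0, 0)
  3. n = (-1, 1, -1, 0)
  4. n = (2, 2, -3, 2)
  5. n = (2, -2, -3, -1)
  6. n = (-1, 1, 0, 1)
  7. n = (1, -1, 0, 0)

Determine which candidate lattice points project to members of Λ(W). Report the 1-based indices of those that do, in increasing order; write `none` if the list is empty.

π⊥(n) = n₀ + n₁ζ³ + n₂ζ⁶ + n₃ζ⁹ where ζ = e^{iπ/4}.
#1 (1, 2, -2, 1): internal (0.29289, 4.12132); octagon support 4.12132 vs apothem 1.2 → ∉ W
#2 (1, 1, 0, 0): internal (0.29289, 0.70711); octagon support 0.70711 vs apothem 1.2 → ∈ W
#3 (-1, 1, -1, 0): internal (-1.70711, 1.70711); octagon support 2.41421 vs apothem 1.2 → ∉ W
#4 (2, 2, -3, 2): internal (2.00000, 5.82843); octagon support 5.82843 vs apothem 1.2 → ∉ W
#5 (2, -2, -3, -1): internal (2.70711, 0.87868); octagon support 2.70711 vs apothem 1.2 → ∉ W
#6 (-1, 1, 0, 1): internal (-1.00000, 1.41421); octagon support 1.70711 vs apothem 1.2 → ∉ W
#7 (1, -1, 0, 0): internal (1.70711, -0.70711); octagon support 1.70711 vs apothem 1.2 → ∉ W

2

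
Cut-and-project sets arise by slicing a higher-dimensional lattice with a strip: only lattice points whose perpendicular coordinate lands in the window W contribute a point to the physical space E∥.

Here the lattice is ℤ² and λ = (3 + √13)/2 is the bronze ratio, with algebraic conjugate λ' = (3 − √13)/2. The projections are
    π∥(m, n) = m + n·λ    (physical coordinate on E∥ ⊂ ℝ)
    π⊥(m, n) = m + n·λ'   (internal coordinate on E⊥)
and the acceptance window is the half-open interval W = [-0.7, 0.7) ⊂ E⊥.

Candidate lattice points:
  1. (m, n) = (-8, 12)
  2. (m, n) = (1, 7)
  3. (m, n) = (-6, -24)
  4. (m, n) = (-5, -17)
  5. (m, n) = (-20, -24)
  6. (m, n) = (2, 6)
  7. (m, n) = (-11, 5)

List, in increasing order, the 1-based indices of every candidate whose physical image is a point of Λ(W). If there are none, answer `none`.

λ' = (3−√13)/2 ≈ -0.3028.
#1 (-8,12): internal coord -8 + (12)·λ' = -11.6333; -11.6333 ∉ [-0.7, 0.7) → out
#2 (1,7): internal coord 1 + (7)·λ' = -1.1194; -1.1194 ∉ [-0.7, 0.7) → out
#3 (-6,-24): internal coord -6 + (-24)·λ' = +1.2666; +1.2666 ∉ [-0.7, 0.7) → out
#4 (-5,-17): internal coord -5 + (-17)·λ' = +0.1472; +0.1472 ∈ [-0.7, 0.7) → IN Λ
#5 (-20,-24): internal coord -20 + (-24)·λ' = -12.7334; -12.7334 ∉ [-0.7, 0.7) → out
#6 (2,6): internal coord 2 + (6)·λ' = +0.1833; +0.1833 ∈ [-0.7, 0.7) → IN Λ
#7 (-11,5): internal coord -11 + (5)·λ' = -12.5139; -12.5139 ∉ [-0.7, 0.7) → out

4, 6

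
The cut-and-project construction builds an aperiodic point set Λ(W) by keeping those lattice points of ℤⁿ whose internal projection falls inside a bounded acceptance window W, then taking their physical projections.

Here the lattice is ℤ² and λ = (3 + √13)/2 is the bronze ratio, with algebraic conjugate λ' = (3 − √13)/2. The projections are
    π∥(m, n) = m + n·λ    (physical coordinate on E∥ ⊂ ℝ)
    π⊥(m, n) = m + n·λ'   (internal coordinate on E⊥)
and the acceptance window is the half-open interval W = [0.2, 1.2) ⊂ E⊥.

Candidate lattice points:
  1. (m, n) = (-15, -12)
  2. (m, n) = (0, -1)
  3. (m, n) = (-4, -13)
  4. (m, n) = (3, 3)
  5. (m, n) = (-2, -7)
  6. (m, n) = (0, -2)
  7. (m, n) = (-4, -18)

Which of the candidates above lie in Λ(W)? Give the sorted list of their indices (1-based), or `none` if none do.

2, 6

λ' = (3−√13)/2 ≈ -0.302776.
#1 (-15,-12): internal coord -15 + (-12)·λ' = -11.366692; -11.366692 ∉ [0.2, 1.2) → out
#2 (0,-1): internal coord 0 + (-1)·λ' = +0.302776; +0.302776 ∈ [0.2, 1.2) → IN Λ
#3 (-4,-13): internal coord -4 + (-13)·λ' = -0.063917; -0.063917 ∉ [0.2, 1.2) → out
#4 (3,3): internal coord 3 + (3)·λ' = +2.091673; +2.091673 ∉ [0.2, 1.2) → out
#5 (-2,-7): internal coord -2 + (-7)·λ' = +0.119429; +0.119429 ∉ [0.2, 1.2) → out
#6 (0,-2): internal coord 0 + (-2)·λ' = +0.605551; +0.605551 ∈ [0.2, 1.2) → IN Λ
#7 (-4,-18): internal coord -4 + (-18)·λ' = +1.449961; +1.449961 ∉ [0.2, 1.2) → out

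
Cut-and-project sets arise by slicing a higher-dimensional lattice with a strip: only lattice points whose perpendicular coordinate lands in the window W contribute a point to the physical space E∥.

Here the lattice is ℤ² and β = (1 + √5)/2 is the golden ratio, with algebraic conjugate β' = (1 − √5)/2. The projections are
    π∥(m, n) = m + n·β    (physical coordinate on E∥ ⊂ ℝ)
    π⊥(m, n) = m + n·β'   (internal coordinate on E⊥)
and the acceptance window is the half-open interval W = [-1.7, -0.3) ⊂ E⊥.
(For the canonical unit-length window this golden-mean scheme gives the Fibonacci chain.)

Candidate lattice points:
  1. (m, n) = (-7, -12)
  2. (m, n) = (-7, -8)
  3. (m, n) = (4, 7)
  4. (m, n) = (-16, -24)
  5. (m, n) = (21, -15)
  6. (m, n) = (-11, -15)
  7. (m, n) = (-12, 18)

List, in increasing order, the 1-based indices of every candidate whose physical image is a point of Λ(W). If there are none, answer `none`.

3, 4

Numerically β ≈ 1.6180 and β' = −1/β ≈ -0.6180.
[1] lift (-7,-12): star map gives 0.4164; window check -1.7 ≤ 0.4164 < -0.3 is false → out
[2] lift (-7,-8): star map gives -2.0557; window check -1.7 ≤ -2.0557 < -0.3 is false → out
[3] lift (4,7): star map gives -0.3262; window check -1.7 ≤ -0.3262 < -0.3 is true → IN Λ
[4] lift (-16,-24): star map gives -1.1672; window check -1.7 ≤ -1.1672 < -0.3 is true → IN Λ
[5] lift (21,-15): star map gives 30.2705; window check -1.7 ≤ 30.2705 < -0.3 is false → out
[6] lift (-11,-15): star map gives -1.7295; window check -1.7 ≤ -1.7295 < -0.3 is false → out
[7] lift (-12,18): star map gives -23.1246; window check -1.7 ≤ -23.1246 < -0.3 is false → out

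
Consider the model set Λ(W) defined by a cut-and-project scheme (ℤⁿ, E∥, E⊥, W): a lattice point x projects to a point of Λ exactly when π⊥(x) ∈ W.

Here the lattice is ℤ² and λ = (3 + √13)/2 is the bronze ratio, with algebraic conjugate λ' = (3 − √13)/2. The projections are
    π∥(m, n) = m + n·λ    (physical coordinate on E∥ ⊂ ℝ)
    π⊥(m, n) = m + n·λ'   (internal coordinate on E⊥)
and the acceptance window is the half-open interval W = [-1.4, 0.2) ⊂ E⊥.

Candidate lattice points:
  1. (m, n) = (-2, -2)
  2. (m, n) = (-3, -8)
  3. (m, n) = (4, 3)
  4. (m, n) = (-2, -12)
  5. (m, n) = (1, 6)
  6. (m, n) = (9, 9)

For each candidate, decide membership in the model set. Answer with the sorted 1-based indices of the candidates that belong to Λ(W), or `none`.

Numerically λ ≈ 3.30278 and λ' = −1/λ ≈ -0.30278.
candidate 1: (m,n)=(-2,-2) → π∥ = -2-2·λ ≈ -8.60555, π⊥ = -2-2·λ' ≈ -1.39445 ∈ [-1.4, 0.2) ⇒ IN Λ
candidate 2: (m,n)=(-3,-8) → π∥ = -3-8·λ ≈ -29.42221, π⊥ = -3-8·λ' ≈ -0.57779 ∈ [-1.4, 0.2) ⇒ IN Λ
candidate 3: (m,n)=(4,3) → π∥ = 4+3·λ ≈ 13.90833, π⊥ = 4+3·λ' ≈ 3.09167 ∉ [-1.4, 0.2) ⇒ out
candidate 4: (m,n)=(-2,-12) → π∥ = -2-12·λ ≈ -41.63331, π⊥ = -2-12·λ' ≈ 1.63331 ∉ [-1.4, 0.2) ⇒ out
candidate 5: (m,n)=(1,6) → π∥ = 1+6·λ ≈ 20.81665, π⊥ = 1+6·λ' ≈ -0.81665 ∈ [-1.4, 0.2) ⇒ IN Λ
candidate 6: (m,n)=(9,9) → π∥ = 9+9·λ ≈ 38.72498, π⊥ = 9+9·λ' ≈ 6.27502 ∉ [-1.4, 0.2) ⇒ out

1, 2, 5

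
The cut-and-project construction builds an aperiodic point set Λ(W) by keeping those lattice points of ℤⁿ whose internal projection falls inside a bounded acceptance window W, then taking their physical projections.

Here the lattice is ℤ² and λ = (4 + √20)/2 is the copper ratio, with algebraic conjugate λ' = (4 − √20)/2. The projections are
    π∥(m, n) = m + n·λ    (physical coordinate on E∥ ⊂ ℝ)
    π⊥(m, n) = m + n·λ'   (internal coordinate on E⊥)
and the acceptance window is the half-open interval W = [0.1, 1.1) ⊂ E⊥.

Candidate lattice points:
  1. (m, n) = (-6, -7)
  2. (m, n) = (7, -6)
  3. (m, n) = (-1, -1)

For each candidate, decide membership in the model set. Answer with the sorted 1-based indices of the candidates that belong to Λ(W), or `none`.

λ' = (4−√20)/2 ≈ -0.236068.
[1] lift (-6,-7): star map gives -4.347524; window check 0.1 ≤ -4.347524 < 1.1 is false → out
[2] lift (7,-6): star map gives 8.416408; window check 0.1 ≤ 8.416408 < 1.1 is false → out
[3] lift (-1,-1): star map gives -0.763932; window check 0.1 ≤ -0.763932 < 1.1 is false → out

none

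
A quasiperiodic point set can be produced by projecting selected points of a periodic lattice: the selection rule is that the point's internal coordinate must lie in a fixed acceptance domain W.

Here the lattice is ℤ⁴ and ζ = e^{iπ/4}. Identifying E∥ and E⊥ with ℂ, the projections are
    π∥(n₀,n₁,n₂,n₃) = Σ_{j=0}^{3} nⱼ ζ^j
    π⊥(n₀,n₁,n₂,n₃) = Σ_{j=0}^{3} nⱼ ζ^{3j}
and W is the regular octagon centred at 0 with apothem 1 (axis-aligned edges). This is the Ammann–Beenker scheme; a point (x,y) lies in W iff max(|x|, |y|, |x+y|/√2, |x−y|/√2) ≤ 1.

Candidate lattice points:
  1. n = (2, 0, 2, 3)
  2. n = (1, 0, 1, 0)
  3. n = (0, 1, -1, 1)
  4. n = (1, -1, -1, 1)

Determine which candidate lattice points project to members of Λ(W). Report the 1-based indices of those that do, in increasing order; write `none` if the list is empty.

none

With ζ = e^{iπ/4} the internal vectors are ζ^0,ζ^3,ζ^6,ζ^9.
#1 (2, 0, 2, 3): internal (4.12132, 0.12132); octagon support 4.12132 vs apothem 1 → ∉ W
#2 (1, 0, 1, 0): internal (1.00000, -1.00000); octagon support 1.41421 vs apothem 1 → ∉ W
#3 (0, 1, -1, 1): internal (0.00000, 2.41421); octagon support 2.41421 vs apothem 1 → ∉ W
#4 (1, -1, -1, 1): internal (2.41421, 1.00000); octagon support 2.41421 vs apothem 1 → ∉ W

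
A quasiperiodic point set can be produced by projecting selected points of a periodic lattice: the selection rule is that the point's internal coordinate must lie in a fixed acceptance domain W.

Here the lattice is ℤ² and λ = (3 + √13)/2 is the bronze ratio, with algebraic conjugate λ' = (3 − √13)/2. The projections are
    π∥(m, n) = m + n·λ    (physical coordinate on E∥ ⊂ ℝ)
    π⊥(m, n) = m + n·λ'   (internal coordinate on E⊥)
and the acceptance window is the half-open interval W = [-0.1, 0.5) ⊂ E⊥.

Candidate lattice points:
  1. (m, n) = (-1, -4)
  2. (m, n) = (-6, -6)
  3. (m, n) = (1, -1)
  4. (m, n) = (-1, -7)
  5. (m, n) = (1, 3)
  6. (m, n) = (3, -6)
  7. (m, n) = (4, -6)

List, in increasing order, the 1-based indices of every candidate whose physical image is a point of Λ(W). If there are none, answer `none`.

1, 5

Compute λ' = (3−√13)/2 = -0.30278, so π⊥(m,n) = m -0.30278·n.
[1] lift (-1,-4): star map gives 0.21110; window check -0.1 ≤ 0.21110 < 0.5 is true → IN Λ
[2] lift (-6,-6): star map gives -4.18335; window check -0.1 ≤ -4.18335 < 0.5 is false → out
[3] lift (1,-1): star map gives 1.30278; window check -0.1 ≤ 1.30278 < 0.5 is false → out
[4] lift (-1,-7): star map gives 1.11943; window check -0.1 ≤ 1.11943 < 0.5 is false → out
[5] lift (1,3): star map gives 0.09167; window check -0.1 ≤ 0.09167 < 0.5 is true → IN Λ
[6] lift (3,-6): star map gives 4.81665; window check -0.1 ≤ 4.81665 < 0.5 is false → out
[7] lift (4,-6): star map gives 5.81665; window check -0.1 ≤ 5.81665 < 0.5 is false → out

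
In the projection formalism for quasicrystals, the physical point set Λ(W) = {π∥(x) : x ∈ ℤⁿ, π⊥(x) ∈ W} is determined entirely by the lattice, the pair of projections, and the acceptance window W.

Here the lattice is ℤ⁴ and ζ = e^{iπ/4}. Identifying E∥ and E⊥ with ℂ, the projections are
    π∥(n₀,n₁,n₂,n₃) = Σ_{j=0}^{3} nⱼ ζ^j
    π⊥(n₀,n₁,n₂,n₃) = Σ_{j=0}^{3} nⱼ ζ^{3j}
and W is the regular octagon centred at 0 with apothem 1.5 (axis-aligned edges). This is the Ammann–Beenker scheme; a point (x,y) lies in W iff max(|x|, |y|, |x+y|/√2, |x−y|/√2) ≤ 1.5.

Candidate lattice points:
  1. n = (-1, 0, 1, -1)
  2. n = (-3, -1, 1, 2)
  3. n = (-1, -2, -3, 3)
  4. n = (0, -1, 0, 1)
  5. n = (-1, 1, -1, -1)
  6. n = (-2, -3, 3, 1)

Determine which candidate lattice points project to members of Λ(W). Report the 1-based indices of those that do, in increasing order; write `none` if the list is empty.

Internal map: ζ^{3j} for j=0..3 gives (1,0), (−√2/2,√2/2), (0,−1), (√2/2,√2/2).
#1 (-1, 0, 1, -1): internal (-1.7071, -1.7071); octagon support 2.4142 vs apothem 1.5 → ∉ W
#2 (-3, -1, 1, 2): internal (-0.8787, -0.2929); octagon support 0.8787 vs apothem 1.5 → ∈ W
#3 (-1, -2, -3, 3): internal (2.5355, 3.7071); octagon support 4.4142 vs apothem 1.5 → ∉ W
#4 (0, -1, 0, 1): internal (1.4142, 0.0000); octagon support 1.4142 vs apothem 1.5 → ∈ W
#5 (-1, 1, -1, -1): internal (-2.4142, 1.0000); octagon support 2.4142 vs apothem 1.5 → ∉ W
#6 (-2, -3, 3, 1): internal (0.8284, -4.4142); octagon support 4.4142 vs apothem 1.5 → ∉ W

2, 4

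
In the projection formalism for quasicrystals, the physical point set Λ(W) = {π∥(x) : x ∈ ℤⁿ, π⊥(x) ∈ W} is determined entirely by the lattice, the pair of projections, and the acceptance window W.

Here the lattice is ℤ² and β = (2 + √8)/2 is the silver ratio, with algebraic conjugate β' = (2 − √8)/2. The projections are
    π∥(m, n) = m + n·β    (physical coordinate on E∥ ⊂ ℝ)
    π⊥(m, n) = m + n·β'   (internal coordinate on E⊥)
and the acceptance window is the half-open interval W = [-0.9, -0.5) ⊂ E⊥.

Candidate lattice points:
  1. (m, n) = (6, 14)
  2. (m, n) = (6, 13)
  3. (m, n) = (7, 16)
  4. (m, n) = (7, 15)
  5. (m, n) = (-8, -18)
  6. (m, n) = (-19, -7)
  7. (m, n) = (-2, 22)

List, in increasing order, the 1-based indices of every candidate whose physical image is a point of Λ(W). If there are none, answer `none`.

Numerically β ≈ 2.4142 and β' = −1/β ≈ -0.4142.
[1] lift (6,14): star map gives 0.2010; window check -0.9 ≤ 0.2010 < -0.5 is false → out
[2] lift (6,13): star map gives 0.6152; window check -0.9 ≤ 0.6152 < -0.5 is false → out
[3] lift (7,16): star map gives 0.3726; window check -0.9 ≤ 0.3726 < -0.5 is false → out
[4] lift (7,15): star map gives 0.7868; window check -0.9 ≤ 0.7868 < -0.5 is false → out
[5] lift (-8,-18): star map gives -0.5442; window check -0.9 ≤ -0.5442 < -0.5 is true → IN Λ
[6] lift (-19,-7): star map gives -16.1005; window check -0.9 ≤ -16.1005 < -0.5 is false → out
[7] lift (-2,22): star map gives -11.1127; window check -0.9 ≤ -11.1127 < -0.5 is false → out

5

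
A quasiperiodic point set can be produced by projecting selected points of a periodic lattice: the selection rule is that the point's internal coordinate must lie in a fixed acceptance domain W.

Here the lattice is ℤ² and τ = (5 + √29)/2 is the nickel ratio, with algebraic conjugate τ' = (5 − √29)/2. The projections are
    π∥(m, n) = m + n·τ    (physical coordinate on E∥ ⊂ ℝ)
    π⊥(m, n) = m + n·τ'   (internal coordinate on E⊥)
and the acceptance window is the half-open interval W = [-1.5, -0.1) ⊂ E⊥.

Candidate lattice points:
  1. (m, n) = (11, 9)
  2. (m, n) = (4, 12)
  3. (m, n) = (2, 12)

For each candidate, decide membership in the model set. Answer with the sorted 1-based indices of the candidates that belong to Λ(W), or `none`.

Numerically τ ≈ 5.1926 and τ' = −1/τ ≈ -0.1926.
#1 (11,9): internal coord 11 + (9)·τ' = +9.2668; +9.2668 ∉ [-1.5, -0.1) → out
#2 (4,12): internal coord 4 + (12)·τ' = +1.6890; +1.6890 ∉ [-1.5, -0.1) → out
#3 (2,12): internal coord 2 + (12)·τ' = -0.3110; -0.3110 ∈ [-1.5, -0.1) → IN Λ

3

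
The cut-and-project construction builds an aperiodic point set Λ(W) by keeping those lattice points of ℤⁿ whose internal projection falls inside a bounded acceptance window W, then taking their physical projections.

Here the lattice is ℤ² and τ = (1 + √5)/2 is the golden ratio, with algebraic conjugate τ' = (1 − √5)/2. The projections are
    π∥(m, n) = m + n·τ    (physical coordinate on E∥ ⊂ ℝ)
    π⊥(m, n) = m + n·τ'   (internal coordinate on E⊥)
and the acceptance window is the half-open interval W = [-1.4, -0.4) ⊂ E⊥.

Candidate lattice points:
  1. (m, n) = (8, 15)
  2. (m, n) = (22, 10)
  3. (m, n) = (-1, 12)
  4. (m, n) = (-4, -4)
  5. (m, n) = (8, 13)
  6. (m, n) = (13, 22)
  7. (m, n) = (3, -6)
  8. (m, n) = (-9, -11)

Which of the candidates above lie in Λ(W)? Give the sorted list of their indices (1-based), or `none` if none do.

1, 6

Numerically τ ≈ 1.618034 and τ' = −1/τ ≈ -0.618034.
#1 (8,15): internal coord 8 + (15)·τ' = -1.270510; -1.270510 ∈ [-1.4, -0.4) → IN Λ
#2 (22,10): internal coord 22 + (10)·τ' = +15.819660; +15.819660 ∉ [-1.4, -0.4) → out
#3 (-1,12): internal coord -1 + (12)·τ' = -8.416408; -8.416408 ∉ [-1.4, -0.4) → out
#4 (-4,-4): internal coord -4 + (-4)·τ' = -1.527864; -1.527864 ∉ [-1.4, -0.4) → out
#5 (8,13): internal coord 8 + (13)·τ' = -0.034442; -0.034442 ∉ [-1.4, -0.4) → out
#6 (13,22): internal coord 13 + (22)·τ' = -0.596748; -0.596748 ∈ [-1.4, -0.4) → IN Λ
#7 (3,-6): internal coord 3 + (-6)·τ' = +6.708204; +6.708204 ∉ [-1.4, -0.4) → out
#8 (-9,-11): internal coord -9 + (-11)·τ' = -2.201626; -2.201626 ∉ [-1.4, -0.4) → out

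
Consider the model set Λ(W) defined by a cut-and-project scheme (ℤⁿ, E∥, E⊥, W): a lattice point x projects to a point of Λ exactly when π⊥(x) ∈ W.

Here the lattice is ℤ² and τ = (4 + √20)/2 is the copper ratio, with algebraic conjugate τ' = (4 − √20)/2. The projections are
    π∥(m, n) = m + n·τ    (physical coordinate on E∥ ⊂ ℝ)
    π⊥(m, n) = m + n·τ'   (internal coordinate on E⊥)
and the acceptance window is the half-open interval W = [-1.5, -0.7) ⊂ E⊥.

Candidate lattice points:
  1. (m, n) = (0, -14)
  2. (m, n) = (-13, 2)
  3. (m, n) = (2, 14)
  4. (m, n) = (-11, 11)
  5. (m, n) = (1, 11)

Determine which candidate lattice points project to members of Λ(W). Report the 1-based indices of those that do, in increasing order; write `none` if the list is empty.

3

τ' = (4−√20)/2 ≈ -0.236068.
candidate 1: (m,n)=(0,-14) → π∥ = 0-14·τ ≈ -59.304952, π⊥ = 0-14·τ' ≈ 3.304952 ∉ [-1.5, -0.7) ⇒ out
candidate 2: (m,n)=(-13,2) → π∥ = -13+2·τ ≈ -4.527864, π⊥ = -13+2·τ' ≈ -13.472136 ∉ [-1.5, -0.7) ⇒ out
candidate 3: (m,n)=(2,14) → π∥ = 2+14·τ ≈ 61.304952, π⊥ = 2+14·τ' ≈ -1.304952 ∈ [-1.5, -0.7) ⇒ IN Λ
candidate 4: (m,n)=(-11,11) → π∥ = -11+11·τ ≈ 35.596748, π⊥ = -11+11·τ' ≈ -13.596748 ∉ [-1.5, -0.7) ⇒ out
candidate 5: (m,n)=(1,11) → π∥ = 1+11·τ ≈ 47.596748, π⊥ = 1+11·τ' ≈ -1.596748 ∉ [-1.5, -0.7) ⇒ out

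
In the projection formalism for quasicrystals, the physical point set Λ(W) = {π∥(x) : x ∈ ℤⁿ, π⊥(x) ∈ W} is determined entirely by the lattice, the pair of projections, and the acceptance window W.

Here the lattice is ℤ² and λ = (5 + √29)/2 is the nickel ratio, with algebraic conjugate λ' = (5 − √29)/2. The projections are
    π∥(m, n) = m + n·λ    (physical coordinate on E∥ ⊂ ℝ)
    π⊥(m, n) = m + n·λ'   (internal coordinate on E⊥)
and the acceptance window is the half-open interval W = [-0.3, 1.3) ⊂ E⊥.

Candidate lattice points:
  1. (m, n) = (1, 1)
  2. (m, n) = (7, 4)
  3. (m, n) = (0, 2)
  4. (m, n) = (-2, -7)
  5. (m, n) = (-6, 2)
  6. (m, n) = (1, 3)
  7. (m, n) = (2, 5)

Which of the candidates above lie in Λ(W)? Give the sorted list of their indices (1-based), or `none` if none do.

1, 6, 7

λ' = (5−√29)/2 ≈ -0.19258.
[1] lift (1,1): star map gives 0.80742; window check -0.3 ≤ 0.80742 < 1.3 is true → IN Λ
[2] lift (7,4): star map gives 6.22967; window check -0.3 ≤ 6.22967 < 1.3 is false → out
[3] lift (0,2): star map gives -0.38516; window check -0.3 ≤ -0.38516 < 1.3 is false → out
[4] lift (-2,-7): star map gives -0.65192; window check -0.3 ≤ -0.65192 < 1.3 is false → out
[5] lift (-6,2): star map gives -6.38516; window check -0.3 ≤ -6.38516 < 1.3 is false → out
[6] lift (1,3): star map gives 0.42225; window check -0.3 ≤ 0.42225 < 1.3 is true → IN Λ
[7] lift (2,5): star map gives 1.03709; window check -0.3 ≤ 1.03709 < 1.3 is true → IN Λ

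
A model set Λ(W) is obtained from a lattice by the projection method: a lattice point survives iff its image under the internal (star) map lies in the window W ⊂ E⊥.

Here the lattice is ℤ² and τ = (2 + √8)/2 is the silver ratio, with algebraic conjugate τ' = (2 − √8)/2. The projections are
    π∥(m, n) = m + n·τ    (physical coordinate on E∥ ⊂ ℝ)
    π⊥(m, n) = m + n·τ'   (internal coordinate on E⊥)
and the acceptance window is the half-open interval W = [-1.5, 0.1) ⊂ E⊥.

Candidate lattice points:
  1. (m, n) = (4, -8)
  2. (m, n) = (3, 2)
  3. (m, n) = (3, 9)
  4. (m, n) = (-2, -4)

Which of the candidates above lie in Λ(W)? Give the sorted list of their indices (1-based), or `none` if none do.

3, 4

τ' = (2−√8)/2 ≈ -0.414214.
candidate 1: (m,n)=(4,-8) → π∥ = 4-8·τ ≈ -15.313708, π⊥ = 4-8·τ' ≈ 7.313708 ∉ [-1.5, 0.1) ⇒ out
candidate 2: (m,n)=(3,2) → π∥ = 3+2·τ ≈ 7.828427, π⊥ = 3+2·τ' ≈ 2.171573 ∉ [-1.5, 0.1) ⇒ out
candidate 3: (m,n)=(3,9) → π∥ = 3+9·τ ≈ 24.727922, π⊥ = 3+9·τ' ≈ -0.727922 ∈ [-1.5, 0.1) ⇒ IN Λ
candidate 4: (m,n)=(-2,-4) → π∥ = -2-4·τ ≈ -11.656854, π⊥ = -2-4·τ' ≈ -0.343146 ∈ [-1.5, 0.1) ⇒ IN Λ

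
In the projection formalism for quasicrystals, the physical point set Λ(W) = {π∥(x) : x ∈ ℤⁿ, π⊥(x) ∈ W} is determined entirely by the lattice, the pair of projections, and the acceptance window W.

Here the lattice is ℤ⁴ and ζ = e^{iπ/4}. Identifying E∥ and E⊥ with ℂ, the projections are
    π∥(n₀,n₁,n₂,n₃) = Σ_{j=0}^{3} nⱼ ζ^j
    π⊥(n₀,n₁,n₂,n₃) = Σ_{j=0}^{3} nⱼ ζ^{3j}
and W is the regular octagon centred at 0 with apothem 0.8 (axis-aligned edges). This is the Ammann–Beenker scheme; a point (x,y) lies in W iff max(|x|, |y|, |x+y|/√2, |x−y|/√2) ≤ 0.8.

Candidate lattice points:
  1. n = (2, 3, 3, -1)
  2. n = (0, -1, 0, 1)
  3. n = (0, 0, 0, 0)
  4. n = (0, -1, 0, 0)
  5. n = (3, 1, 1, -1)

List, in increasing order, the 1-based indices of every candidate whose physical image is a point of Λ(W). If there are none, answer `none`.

3

π⊥(n) = n₀ + n₁ζ³ + n₂ζ⁶ + n₃ζ⁹ where ζ = e^{iπ/4}.
#1 (2, 3, 3, -1): internal (-0.8284, -1.5858); octagon support 1.7071 vs apothem 0.8 → ∉ W
#2 (0, -1, 0, 1): internal (1.4142, 0.0000); octagon support 1.4142 vs apothem 0.8 → ∉ W
#3 (0, 0, 0, 0): internal (0.0000, 0.0000); octagon support 0.0000 vs apothem 0.8 → ∈ W
#4 (0, -1, 0, 0): internal (0.7071, -0.7071); octagon support 1.0000 vs apothem 0.8 → ∉ W
#5 (3, 1, 1, -1): internal (1.5858, -1.0000); octagon support 1.8284 vs apothem 0.8 → ∉ W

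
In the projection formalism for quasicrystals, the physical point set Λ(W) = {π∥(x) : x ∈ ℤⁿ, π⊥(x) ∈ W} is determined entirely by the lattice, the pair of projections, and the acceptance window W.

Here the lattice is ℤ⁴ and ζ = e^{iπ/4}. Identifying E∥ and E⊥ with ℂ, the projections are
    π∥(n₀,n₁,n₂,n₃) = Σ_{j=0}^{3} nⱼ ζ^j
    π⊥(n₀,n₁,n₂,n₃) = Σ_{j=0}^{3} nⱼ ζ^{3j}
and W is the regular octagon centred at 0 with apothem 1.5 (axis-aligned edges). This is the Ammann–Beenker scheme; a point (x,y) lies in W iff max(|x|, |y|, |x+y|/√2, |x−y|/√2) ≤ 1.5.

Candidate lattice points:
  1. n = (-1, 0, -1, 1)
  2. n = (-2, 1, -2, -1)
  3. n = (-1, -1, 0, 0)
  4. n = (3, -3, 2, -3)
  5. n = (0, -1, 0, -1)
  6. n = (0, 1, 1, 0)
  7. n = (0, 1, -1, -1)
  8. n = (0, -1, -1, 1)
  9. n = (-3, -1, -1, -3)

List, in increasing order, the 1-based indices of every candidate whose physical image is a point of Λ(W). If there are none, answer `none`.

With ζ = e^{iπ/4} the internal vectors are ζ^0,ζ^3,ζ^6,ζ^9.
#1 (-1, 0, -1, 1): internal (-0.292893, 1.707107); octagon support 1.707107 vs apothem 1.5 → ∉ W
#2 (-2, 1, -2, -1): internal (-3.414214, 2.000000); octagon support 3.828427 vs apothem 1.5 → ∉ W
#3 (-1, -1, 0, 0): internal (-0.292893, -0.707107); octagon support 0.707107 vs apothem 1.5 → ∈ W
#4 (3, -3, 2, -3): internal (3.000000, -6.242641); octagon support 6.535534 vs apothem 1.5 → ∉ W
#5 (0, -1, 0, -1): internal (0.000000, -1.414214); octagon support 1.414214 vs apothem 1.5 → ∈ W
#6 (0, 1, 1, 0): internal (-0.707107, -0.292893); octagon support 0.707107 vs apothem 1.5 → ∈ W
#7 (0, 1, -1, -1): internal (-1.414214, 1.000000); octagon support 1.707107 vs apothem 1.5 → ∉ W
#8 (0, -1, -1, 1): internal (1.414214, 1.000000); octagon support 1.707107 vs apothem 1.5 → ∉ W
#9 (-3, -1, -1, -3): internal (-4.414214, -1.828427); octagon support 4.414214 vs apothem 1.5 → ∉ W

3, 5, 6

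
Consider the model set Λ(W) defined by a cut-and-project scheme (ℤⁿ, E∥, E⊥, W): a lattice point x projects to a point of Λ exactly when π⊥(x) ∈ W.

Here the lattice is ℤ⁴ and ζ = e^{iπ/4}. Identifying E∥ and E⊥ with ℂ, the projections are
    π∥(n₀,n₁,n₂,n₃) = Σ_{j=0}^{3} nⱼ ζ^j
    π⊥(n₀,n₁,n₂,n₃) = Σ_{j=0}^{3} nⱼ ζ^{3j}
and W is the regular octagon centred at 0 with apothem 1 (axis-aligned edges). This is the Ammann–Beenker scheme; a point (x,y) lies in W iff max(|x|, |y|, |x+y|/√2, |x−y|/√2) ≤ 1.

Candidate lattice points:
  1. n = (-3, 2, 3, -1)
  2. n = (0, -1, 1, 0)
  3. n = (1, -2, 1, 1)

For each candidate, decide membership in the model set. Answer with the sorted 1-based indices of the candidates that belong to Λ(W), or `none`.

none

π⊥(n) = n₀ + n₁ζ³ + n₂ζ⁶ + n₃ζ⁹ where ζ = e^{iπ/4}.
#1 (-3, 2, 3, -1): internal (-5.1213, -2.2929); octagon support 5.2426 vs apothem 1 → ∉ W
#2 (0, -1, 1, 0): internal (0.7071, -1.7071); octagon support 1.7071 vs apothem 1 → ∉ W
#3 (1, -2, 1, 1): internal (3.1213, -1.7071); octagon support 3.4142 vs apothem 1 → ∉ W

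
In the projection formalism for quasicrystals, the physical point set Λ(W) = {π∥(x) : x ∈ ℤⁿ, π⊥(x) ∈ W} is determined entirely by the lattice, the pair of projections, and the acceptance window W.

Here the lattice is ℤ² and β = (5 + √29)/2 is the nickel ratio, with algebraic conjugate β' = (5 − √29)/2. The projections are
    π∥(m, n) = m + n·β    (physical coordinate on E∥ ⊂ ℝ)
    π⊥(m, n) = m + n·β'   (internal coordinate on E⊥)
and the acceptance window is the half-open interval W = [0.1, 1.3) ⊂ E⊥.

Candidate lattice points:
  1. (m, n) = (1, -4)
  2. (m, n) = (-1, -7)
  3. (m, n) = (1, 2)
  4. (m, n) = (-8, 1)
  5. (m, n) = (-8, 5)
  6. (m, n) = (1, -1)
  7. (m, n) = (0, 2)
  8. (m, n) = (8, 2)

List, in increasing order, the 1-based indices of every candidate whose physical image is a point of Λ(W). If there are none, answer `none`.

2, 3, 6

Compute β' = (5−√29)/2 = -0.192582, so π⊥(m,n) = m -0.192582·n.
[1] lift (1,-4): star map gives 1.770330; window check 0.1 ≤ 1.770330 < 1.3 is false → out
[2] lift (-1,-7): star map gives 0.348077; window check 0.1 ≤ 0.348077 < 1.3 is true → IN Λ
[3] lift (1,2): star map gives 0.614835; window check 0.1 ≤ 0.614835 < 1.3 is true → IN Λ
[4] lift (-8,1): star map gives -8.192582; window check 0.1 ≤ -8.192582 < 1.3 is false → out
[5] lift (-8,5): star map gives -8.962912; window check 0.1 ≤ -8.962912 < 1.3 is false → out
[6] lift (1,-1): star map gives 1.192582; window check 0.1 ≤ 1.192582 < 1.3 is true → IN Λ
[7] lift (0,2): star map gives -0.385165; window check 0.1 ≤ -0.385165 < 1.3 is false → out
[8] lift (8,2): star map gives 7.614835; window check 0.1 ≤ 7.614835 < 1.3 is false → out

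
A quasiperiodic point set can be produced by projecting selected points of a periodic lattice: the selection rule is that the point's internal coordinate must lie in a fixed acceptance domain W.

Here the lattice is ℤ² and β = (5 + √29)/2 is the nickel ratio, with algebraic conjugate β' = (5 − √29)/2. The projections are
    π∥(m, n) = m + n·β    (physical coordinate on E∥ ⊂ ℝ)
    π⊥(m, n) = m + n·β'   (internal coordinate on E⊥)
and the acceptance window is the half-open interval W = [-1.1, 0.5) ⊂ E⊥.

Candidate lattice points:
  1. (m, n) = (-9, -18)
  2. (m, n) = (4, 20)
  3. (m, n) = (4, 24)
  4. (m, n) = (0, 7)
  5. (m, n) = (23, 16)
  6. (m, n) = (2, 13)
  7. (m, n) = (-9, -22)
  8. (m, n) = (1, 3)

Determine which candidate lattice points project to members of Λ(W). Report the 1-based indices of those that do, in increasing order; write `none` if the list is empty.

2, 3, 6, 8

Compute β' = (5−√29)/2 = -0.1926, so π⊥(m,n) = m -0.1926·n.
#1 (-9,-18): internal coord -9 + (-18)·β' = -5.5335; -5.5335 ∉ [-1.1, 0.5) → out
#2 (4,20): internal coord 4 + (20)·β' = +0.1484; +0.1484 ∈ [-1.1, 0.5) → IN Λ
#3 (4,24): internal coord 4 + (24)·β' = -0.6220; -0.6220 ∈ [-1.1, 0.5) → IN Λ
#4 (0,7): internal coord 0 + (7)·β' = -1.3481; -1.3481 ∉ [-1.1, 0.5) → out
#5 (23,16): internal coord 23 + (16)·β' = +19.9187; +19.9187 ∉ [-1.1, 0.5) → out
#6 (2,13): internal coord 2 + (13)·β' = -0.5036; -0.5036 ∈ [-1.1, 0.5) → IN Λ
#7 (-9,-22): internal coord -9 + (-22)·β' = -4.7632; -4.7632 ∉ [-1.1, 0.5) → out
#8 (1,3): internal coord 1 + (3)·β' = +0.4223; +0.4223 ∈ [-1.1, 0.5) → IN Λ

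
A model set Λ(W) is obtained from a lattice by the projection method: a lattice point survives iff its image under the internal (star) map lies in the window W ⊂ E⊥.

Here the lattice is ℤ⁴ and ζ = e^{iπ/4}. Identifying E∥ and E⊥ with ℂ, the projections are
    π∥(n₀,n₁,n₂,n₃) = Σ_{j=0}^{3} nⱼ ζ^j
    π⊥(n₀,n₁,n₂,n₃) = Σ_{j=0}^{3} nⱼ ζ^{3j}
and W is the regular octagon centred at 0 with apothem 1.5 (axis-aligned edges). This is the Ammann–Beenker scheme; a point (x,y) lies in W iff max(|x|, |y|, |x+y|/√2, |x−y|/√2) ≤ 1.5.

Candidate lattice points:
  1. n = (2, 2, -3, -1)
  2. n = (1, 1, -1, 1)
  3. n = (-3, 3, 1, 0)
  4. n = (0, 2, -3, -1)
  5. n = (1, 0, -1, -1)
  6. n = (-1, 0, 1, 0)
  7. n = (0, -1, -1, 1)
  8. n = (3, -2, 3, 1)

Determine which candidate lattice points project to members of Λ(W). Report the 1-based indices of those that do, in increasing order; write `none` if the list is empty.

π⊥(n) = n₀ + n₁ζ³ + n₂ζ⁶ + n₃ζ⁹ where ζ = e^{iπ/4}.
candidate 1: n = (2, 2, -3, -1) → π⊥ ≈ (-0.1213, +3.7071); max(|x|,|y|,|x±y|/√2) = 3.7071 > 1.5 ⇒ ∉ W
candidate 2: n = (1, 1, -1, 1) → π⊥ ≈ (+1.0000, +2.4142); max(|x|,|y|,|x±y|/√2) = 2.4142 > 1.5 ⇒ ∉ W
candidate 3: n = (-3, 3, 1, 0) → π⊥ ≈ (-5.1213, +1.1213); max(|x|,|y|,|x±y|/√2) = 5.1213 > 1.5 ⇒ ∉ W
candidate 4: n = (0, 2, -3, -1) → π⊥ ≈ (-2.1213, +3.7071); max(|x|,|y|,|x±y|/√2) = 4.1213 > 1.5 ⇒ ∉ W
candidate 5: n = (1, 0, -1, -1) → π⊥ ≈ (+0.2929, +0.2929); max(|x|,|y|,|x±y|/√2) = 0.4142 ≤ 1.5 ⇒ ∈ W
candidate 6: n = (-1, 0, 1, 0) → π⊥ ≈ (-1.0000, -1.0000); max(|x|,|y|,|x±y|/√2) = 1.4142 ≤ 1.5 ⇒ ∈ W
candidate 7: n = (0, -1, -1, 1) → π⊥ ≈ (+1.4142, +1.0000); max(|x|,|y|,|x±y|/√2) = 1.7071 > 1.5 ⇒ ∉ W
candidate 8: n = (3, -2, 3, 1) → π⊥ ≈ (+5.1213, -3.7071); max(|x|,|y|,|x±y|/√2) = 6.2426 > 1.5 ⇒ ∉ W

5, 6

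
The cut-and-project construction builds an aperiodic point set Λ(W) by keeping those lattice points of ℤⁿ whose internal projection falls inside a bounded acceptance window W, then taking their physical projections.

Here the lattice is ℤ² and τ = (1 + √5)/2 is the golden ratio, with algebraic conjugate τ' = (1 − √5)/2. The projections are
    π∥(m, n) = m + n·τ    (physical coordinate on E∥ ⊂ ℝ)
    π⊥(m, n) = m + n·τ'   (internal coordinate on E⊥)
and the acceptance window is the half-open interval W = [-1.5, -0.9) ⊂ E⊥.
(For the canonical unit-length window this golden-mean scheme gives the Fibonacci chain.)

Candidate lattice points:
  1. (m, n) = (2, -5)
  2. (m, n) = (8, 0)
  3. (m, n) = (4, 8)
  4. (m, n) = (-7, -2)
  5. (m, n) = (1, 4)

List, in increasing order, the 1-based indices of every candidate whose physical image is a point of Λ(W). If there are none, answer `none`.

τ' = (1−√5)/2 ≈ -0.6180.
candidate 1: (m,n)=(2,-5) → π∥ = 2-5·τ ≈ -6.0902, π⊥ = 2-5·τ' ≈ 5.0902 ∉ [-1.5, -0.9) ⇒ out
candidate 2: (m,n)=(8,0) → π∥ = 8+0·τ ≈ 8.0000, π⊥ = 8+0·τ' ≈ 8.0000 ∉ [-1.5, -0.9) ⇒ out
candidate 3: (m,n)=(4,8) → π∥ = 4+8·τ ≈ 16.9443, π⊥ = 4+8·τ' ≈ -0.9443 ∈ [-1.5, -0.9) ⇒ IN Λ
candidate 4: (m,n)=(-7,-2) → π∥ = -7-2·τ ≈ -10.2361, π⊥ = -7-2·τ' ≈ -5.7639 ∉ [-1.5, -0.9) ⇒ out
candidate 5: (m,n)=(1,4) → π∥ = 1+4·τ ≈ 7.4721, π⊥ = 1+4·τ' ≈ -1.4721 ∈ [-1.5, -0.9) ⇒ IN Λ

3, 5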